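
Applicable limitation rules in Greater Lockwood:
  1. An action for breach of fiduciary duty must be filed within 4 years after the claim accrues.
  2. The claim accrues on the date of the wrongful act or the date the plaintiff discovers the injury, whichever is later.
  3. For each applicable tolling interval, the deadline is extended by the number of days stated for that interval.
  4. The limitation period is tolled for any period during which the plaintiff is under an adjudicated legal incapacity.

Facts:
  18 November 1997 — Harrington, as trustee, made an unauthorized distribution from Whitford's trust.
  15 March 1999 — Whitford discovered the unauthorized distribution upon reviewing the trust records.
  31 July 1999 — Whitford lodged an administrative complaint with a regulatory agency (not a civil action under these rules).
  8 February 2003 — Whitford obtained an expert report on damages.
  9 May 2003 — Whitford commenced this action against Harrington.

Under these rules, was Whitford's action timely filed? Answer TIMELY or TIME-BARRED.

TIME-BARRED

Because discovery on 15 March 1999 post-dates the 18 November 1997 act, accrual under the later-of rule falls on 15 March 1999.
The untolled deadline — 4 years after 15 March 1999 — is 15 March 2003.
Nothing else in the chronology tolls or restarts the period.
The 9 May 2003 filing falls after the 15 March 2003 deadline; the claim is time-barred.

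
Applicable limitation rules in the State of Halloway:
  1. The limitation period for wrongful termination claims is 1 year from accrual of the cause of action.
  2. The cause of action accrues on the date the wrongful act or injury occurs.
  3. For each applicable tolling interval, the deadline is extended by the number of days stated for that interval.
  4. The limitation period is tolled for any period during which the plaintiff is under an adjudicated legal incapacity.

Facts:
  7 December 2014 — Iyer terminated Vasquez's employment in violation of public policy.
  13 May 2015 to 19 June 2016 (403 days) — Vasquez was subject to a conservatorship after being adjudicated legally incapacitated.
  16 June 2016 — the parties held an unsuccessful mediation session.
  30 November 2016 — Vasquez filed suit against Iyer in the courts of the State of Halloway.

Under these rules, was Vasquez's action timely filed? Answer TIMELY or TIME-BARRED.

The limitation period began to run on 7 December 2014.
The untolled deadline — 1 year after 7 December 2014 — is 7 December 2015.
Because the plaintiff's legal incapacity ran from 13 May 2015 to 19 June 2016, the deadline is extended by 403 days to 13 January 2017.
Nothing else in the chronology tolls or restarts the period.
Filing on 30 November 2016 beat the 13 January 2017 deadline — the action is timely.

TIMELY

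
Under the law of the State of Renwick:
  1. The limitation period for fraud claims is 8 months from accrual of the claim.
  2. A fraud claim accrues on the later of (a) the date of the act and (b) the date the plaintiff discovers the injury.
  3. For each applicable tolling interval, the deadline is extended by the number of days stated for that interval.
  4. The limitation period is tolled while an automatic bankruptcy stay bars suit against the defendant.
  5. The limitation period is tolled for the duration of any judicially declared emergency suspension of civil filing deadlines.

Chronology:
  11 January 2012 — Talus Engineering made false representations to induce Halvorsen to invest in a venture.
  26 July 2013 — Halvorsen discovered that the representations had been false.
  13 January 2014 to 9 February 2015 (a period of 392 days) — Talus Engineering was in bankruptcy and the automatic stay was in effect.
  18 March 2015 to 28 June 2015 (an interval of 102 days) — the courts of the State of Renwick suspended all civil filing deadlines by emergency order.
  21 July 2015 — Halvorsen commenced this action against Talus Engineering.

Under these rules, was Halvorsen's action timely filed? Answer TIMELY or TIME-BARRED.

The claim accrued on 26 July 2013 — the later of the 11 January 2012 act and the 26 July 2013 discovery.
Adding the 8 months base period to 26 July 2013 gives a deadline of 26 March 2014, before any tolling.
Because the automatic bankruptcy stay ran from 13 January 2014 to 9 February 2015, the deadline is extended by 392 days to 22 April 2015.
Because the emergency suspension of filing deadlines ran from 18 March 2015 to 28 June 2015, the deadline is extended by 102 days to 2 August 2015.
The 21 July 2015 filing precedes the 2 August 2015 deadline; the claim is timely.

TIMELY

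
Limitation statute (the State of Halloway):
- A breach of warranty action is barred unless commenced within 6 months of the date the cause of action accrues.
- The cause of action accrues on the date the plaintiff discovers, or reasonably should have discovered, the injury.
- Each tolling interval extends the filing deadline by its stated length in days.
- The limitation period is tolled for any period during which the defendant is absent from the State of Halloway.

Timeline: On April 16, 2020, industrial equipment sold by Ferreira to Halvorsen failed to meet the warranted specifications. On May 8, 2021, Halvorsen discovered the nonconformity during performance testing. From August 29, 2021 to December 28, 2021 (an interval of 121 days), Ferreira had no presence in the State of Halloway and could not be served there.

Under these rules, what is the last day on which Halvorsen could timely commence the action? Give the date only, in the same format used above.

Accrual is tied to discovery, so the period began on May 8, 2021 rather than on April 16, 2020 when the act occurred.
6 months from May 8, 2021 is November 8, 2021.
The defendant's absence from the jurisdiction from August 29, 2021 to December 28, 2021 tolled the period for 121 days, extending the deadline to March 9, 2022.

March 9, 2022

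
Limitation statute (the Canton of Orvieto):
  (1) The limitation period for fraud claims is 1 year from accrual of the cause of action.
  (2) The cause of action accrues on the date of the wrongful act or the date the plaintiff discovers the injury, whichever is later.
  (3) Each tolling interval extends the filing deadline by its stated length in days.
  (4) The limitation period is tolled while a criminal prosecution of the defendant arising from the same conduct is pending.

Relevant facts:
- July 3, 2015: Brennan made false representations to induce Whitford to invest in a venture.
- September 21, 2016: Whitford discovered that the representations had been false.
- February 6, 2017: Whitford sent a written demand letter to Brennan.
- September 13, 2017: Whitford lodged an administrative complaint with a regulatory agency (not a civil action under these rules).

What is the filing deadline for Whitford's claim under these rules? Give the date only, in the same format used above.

September 21, 2017

The claim accrued on September 21, 2016 — the later of the July 3, 2015 act and the September 21, 2016 discovery.
The untolled deadline — 1 year after September 21, 2016 — is September 21, 2017.
Nothing else in the chronology tolls or restarts the period.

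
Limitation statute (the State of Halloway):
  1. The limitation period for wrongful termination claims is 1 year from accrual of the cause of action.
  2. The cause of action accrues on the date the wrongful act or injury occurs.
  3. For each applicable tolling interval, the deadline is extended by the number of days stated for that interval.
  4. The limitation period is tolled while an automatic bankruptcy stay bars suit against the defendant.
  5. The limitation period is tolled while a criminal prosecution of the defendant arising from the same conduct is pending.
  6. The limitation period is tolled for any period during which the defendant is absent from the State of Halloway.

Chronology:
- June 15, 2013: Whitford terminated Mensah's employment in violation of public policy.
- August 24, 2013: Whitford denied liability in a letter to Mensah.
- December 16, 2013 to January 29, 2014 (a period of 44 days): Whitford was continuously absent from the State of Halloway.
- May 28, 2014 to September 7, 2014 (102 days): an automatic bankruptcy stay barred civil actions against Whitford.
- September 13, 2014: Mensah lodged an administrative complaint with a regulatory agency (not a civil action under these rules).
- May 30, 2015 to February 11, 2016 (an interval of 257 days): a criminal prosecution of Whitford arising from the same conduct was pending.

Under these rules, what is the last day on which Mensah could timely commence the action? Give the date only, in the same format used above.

November 8, 2014

The limitation period began to run on June 15, 2013.
1 year from June 15, 2013 is June 15, 2014.
Because the defendant's absence from the jurisdiction ran from December 16, 2013 to January 29, 2014, the deadline is extended by 44 days to July 29, 2014.
The automatic bankruptcy stay from May 28, 2014 to September 7, 2014 tolled the period for 102 days, extending the deadline to November 8, 2014.
By the time the pending criminal prosecution began on May 30, 2015, the limitation period had already expired on November 8, 2014; that interval cannot revive it.
The other events in the timeline have no effect on the limitation period under the stated rules.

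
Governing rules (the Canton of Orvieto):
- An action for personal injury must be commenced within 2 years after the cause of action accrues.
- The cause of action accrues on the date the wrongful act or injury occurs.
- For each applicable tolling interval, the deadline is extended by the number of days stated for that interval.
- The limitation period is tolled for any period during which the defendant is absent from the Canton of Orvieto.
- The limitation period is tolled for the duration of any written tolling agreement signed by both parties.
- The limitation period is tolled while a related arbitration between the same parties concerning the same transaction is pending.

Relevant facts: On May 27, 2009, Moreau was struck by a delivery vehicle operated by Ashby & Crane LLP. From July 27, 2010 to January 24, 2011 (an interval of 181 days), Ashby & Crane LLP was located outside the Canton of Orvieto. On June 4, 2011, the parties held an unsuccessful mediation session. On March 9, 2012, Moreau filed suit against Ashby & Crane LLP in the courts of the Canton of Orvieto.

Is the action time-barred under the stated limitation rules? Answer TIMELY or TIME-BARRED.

TIME-BARRED

The cause of action accrued on May 27, 2009, the date of the act.
Adding the 2 years base period to May 27, 2009 gives a deadline of May 27, 2011, before any tolling.
Because the defendant's absence from the jurisdiction ran from July 27, 2010 to January 24, 2011, the deadline is extended by 181 days to November 24, 2011.
None of the other events listed affects the running of the period under the stated rules.
Moreau filed on March 9, 2012, after the November 24, 2011 deadline, so the action is time-barred.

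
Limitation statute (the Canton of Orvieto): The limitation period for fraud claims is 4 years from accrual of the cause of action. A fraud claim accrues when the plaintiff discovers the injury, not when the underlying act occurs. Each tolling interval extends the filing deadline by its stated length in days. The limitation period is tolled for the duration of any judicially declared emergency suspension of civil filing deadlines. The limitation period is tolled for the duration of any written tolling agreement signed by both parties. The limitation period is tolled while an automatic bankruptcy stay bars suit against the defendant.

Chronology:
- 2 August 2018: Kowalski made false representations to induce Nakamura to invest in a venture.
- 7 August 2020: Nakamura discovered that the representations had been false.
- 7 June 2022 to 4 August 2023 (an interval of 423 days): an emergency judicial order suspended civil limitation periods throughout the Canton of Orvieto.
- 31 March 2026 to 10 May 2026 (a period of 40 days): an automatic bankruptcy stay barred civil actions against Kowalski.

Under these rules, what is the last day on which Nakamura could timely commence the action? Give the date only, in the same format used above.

Accrual is tied to discovery, so the period began on 7 August 2020 rather than on 2 August 2018 when the act occurred.
4 years from 7 August 2020 is 7 August 2024.
Because the emergency suspension of filing deadlines ran from 7 June 2022 to 4 August 2023, the deadline is extended by 423 days to 4 October 2025.
The automatic bankruptcy stay starting 31 March 2026 came too late — the period had run on 4 October 2025 — and so does not extend the deadline.

4 October 2025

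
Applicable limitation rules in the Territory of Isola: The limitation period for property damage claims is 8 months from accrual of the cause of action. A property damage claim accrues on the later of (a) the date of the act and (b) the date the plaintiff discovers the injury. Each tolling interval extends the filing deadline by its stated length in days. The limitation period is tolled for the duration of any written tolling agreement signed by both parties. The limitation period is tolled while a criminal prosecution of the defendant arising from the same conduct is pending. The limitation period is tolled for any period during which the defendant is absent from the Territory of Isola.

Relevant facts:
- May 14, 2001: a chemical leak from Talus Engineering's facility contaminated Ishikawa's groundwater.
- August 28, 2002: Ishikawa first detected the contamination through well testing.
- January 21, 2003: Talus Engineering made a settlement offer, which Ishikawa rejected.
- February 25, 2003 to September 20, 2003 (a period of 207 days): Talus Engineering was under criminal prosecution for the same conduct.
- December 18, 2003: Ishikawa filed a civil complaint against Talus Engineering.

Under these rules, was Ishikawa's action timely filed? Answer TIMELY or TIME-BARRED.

Taking the later of the act (May 14, 2001) and discovery (August 28, 2002), the claim accrued on August 28, 2002.
Adding the 8 months base period to August 28, 2002 gives a deadline of April 28, 2003, before any tolling.
The period was tolled for 207 days by the pending criminal prosecution (February 25, 2003 to September 20, 2003), pushing the deadline to November 21, 2003.
None of the other events listed affects the running of the period under the stated rules.
Ishikawa filed on December 18, 2003, after the November 21, 2003 deadline, so the action is time-barred.

TIME-BARRED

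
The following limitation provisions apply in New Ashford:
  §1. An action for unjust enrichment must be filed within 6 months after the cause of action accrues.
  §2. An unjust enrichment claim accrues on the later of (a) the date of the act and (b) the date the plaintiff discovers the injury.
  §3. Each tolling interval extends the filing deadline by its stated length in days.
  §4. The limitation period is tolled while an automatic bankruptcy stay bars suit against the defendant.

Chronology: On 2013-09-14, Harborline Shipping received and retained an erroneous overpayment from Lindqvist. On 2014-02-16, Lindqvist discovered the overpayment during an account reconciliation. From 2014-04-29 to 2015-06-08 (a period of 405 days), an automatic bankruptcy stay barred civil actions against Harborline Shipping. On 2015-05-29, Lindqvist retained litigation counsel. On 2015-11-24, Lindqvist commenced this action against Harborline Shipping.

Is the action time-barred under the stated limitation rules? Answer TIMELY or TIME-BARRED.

Because discovery on 2014-02-16 post-dates the 2013-09-14 act, accrual under the later-of rule falls on 2014-02-16.
6 months from 2014-02-16 is 2014-08-16.
The automatic bankruptcy stay from 2014-04-29 to 2015-06-08 tolled the period for 405 days, extending the deadline to 2015-09-25.
The other events in the timeline have no effect on the limitation period under the stated rules.
Lindqvist filed on 2015-11-24, after the 2015-09-25 deadline, so the action is time-barred.

TIME-BARRED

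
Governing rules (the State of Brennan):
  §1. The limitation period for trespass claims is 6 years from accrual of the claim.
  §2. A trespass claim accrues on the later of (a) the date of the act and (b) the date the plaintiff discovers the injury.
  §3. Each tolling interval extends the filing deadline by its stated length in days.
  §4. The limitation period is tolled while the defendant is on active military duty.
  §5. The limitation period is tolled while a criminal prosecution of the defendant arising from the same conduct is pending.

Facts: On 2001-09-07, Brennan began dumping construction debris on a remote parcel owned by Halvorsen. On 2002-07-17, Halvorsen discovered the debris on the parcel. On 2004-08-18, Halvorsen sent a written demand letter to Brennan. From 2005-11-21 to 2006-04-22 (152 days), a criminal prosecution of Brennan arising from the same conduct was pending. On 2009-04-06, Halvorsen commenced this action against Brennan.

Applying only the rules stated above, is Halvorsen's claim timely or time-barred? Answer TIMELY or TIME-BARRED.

The claim accrued on 2002-07-17 — the later of the 2001-09-07 act and the 2002-07-17 discovery.
6 years from 2002-07-17 is 2008-07-17.
The period was tolled for 152 days by the pending criminal prosecution (2005-11-21 to 2006-04-22), pushing the deadline to 2008-12-16.
The other events in the timeline have no effect on the limitation period under the stated rules.
The 2009-04-06 filing falls after the 2008-12-16 deadline; the claim is time-barred.

TIME-BARRED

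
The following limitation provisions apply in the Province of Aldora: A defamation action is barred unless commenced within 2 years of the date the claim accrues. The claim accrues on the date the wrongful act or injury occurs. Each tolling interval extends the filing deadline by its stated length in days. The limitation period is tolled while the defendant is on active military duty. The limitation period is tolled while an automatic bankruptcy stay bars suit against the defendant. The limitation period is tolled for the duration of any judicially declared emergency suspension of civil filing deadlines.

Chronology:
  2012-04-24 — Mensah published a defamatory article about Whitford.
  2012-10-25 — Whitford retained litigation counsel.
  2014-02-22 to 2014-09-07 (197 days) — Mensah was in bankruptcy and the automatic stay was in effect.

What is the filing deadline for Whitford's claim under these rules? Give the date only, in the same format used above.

The claim accrued on 2012-04-24, when the wrongful act occurred.
The untolled deadline — 2 years after 2012-04-24 — is 2014-04-24.
The automatic bankruptcy stay from 2014-02-22 to 2014-09-07 tolled the period for 197 days, extending the deadline to 2014-11-07.
None of the other events listed affects the running of the period under the stated rules.

2014-11-07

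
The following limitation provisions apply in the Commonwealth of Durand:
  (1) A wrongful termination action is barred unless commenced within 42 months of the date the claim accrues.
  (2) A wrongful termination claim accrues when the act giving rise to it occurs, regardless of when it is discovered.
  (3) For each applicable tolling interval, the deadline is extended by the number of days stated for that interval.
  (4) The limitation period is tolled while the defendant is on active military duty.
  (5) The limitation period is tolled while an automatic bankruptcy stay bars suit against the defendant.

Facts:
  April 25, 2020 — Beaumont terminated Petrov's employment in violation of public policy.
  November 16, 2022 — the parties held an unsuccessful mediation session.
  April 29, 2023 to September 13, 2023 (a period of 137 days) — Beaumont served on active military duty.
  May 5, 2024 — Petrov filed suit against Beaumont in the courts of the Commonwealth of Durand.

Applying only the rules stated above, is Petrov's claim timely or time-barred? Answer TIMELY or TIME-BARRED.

The claim accrued on April 25, 2020, when the wrongful act occurred.
42 months from April 25, 2020 is October 25, 2023.
The period was tolled for 137 days by the defendant's active military service (April 29, 2023 to September 13, 2023), pushing the deadline to March 10, 2024.
None of the other events listed affects the running of the period under the stated rules.
Petrov filed on May 5, 2024, after the March 10, 2024 deadline, so the action is time-barred.

TIME-BARRED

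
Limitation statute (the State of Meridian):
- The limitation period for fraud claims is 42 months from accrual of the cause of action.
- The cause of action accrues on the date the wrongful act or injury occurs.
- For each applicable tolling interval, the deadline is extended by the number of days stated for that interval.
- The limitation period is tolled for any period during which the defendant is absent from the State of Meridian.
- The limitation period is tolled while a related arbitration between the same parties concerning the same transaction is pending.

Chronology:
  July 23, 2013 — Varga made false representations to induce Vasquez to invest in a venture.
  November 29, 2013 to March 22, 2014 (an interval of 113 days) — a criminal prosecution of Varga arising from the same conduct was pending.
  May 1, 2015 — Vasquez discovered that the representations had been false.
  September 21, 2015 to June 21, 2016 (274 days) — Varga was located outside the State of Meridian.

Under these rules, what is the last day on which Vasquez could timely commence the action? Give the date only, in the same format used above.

The claim accrued on July 23, 2013, when the wrongful act occurred; under the stated occurrence rule the May 1, 2015 discovery does not delay accrual.
42 months from July 23, 2013 is January 23, 2017.
Because the defendant's absence from the jurisdiction ran from September 21, 2015 to June 21, 2016, the deadline is extended by 274 days to October 24, 2017.
Although a criminal prosecution ran from November 29, 2013 to March 22, 2014, the stated rules do not make that a tolling event, so it is disregarded.

October 24, 2017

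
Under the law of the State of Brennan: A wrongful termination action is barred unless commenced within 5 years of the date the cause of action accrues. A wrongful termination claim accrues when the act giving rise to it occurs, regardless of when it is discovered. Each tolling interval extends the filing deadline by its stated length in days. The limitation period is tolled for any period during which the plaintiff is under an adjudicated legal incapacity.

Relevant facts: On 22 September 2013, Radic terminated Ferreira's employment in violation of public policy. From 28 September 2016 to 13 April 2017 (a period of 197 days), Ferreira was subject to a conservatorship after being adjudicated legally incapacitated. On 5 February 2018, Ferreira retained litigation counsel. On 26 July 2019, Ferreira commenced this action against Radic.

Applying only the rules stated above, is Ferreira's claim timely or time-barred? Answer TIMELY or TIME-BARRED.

TIME-BARRED

The cause of action accrued on 22 September 2013, the date of the act.
The untolled deadline — 5 years after 22 September 2013 — is 22 September 2018.
Because the plaintiff's legal incapacity ran from 28 September 2016 to 13 April 2017, the deadline is extended by 197 days to 7 April 2019.
Nothing else in the chronology tolls or restarts the period.
The 26 July 2019 filing falls after the 7 April 2019 deadline; the claim is time-barred.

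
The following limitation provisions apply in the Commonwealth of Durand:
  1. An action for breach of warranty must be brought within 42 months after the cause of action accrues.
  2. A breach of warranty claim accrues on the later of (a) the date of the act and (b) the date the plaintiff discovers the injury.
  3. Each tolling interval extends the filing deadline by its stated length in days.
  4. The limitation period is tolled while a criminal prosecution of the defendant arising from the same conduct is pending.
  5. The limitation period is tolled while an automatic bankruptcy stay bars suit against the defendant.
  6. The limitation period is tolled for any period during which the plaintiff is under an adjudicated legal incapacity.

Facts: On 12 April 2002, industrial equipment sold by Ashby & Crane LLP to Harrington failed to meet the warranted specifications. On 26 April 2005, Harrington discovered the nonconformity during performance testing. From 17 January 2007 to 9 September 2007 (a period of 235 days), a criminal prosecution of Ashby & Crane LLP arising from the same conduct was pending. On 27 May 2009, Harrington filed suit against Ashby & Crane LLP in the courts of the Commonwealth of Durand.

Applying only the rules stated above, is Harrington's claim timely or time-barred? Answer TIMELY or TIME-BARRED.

Taking the later of the act (12 April 2002) and discovery (26 April 2005), the claim accrued on 26 April 2005.
42 months from 26 April 2005 is 26 October 2008.
Because the pending criminal prosecution ran from 17 January 2007 to 9 September 2007, the deadline is extended by 235 days to 18 June 2009.
The 27 May 2009 filing precedes the 18 June 2009 deadline; the claim is timely.

TIMELY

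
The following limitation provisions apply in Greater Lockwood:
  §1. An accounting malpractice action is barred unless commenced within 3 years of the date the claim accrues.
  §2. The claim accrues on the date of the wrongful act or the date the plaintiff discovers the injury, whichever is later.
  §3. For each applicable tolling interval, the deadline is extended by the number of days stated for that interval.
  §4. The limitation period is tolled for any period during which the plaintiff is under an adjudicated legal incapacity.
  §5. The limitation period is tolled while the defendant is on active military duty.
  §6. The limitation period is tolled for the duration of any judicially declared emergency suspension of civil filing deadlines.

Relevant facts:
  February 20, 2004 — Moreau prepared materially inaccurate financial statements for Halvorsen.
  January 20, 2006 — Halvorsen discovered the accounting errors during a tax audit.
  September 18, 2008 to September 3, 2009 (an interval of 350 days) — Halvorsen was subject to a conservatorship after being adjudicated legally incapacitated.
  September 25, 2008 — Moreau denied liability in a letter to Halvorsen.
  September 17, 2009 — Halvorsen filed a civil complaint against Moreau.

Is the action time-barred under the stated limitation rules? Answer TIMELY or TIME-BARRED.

TIMELY

Because discovery on January 20, 2006 post-dates the February 20, 2004 act, accrual under the later-of rule falls on January 20, 2006.
3 years from January 20, 2006 is January 20, 2009.
The period was tolled for 350 days by the plaintiff's legal incapacity (September 18, 2008 to September 3, 2009), pushing the deadline to January 5, 2010.
Nothing else in the chronology tolls or restarts the period.
Halvorsen filed on September 17, 2009, before the January 5, 2010 deadline, so the action is timely.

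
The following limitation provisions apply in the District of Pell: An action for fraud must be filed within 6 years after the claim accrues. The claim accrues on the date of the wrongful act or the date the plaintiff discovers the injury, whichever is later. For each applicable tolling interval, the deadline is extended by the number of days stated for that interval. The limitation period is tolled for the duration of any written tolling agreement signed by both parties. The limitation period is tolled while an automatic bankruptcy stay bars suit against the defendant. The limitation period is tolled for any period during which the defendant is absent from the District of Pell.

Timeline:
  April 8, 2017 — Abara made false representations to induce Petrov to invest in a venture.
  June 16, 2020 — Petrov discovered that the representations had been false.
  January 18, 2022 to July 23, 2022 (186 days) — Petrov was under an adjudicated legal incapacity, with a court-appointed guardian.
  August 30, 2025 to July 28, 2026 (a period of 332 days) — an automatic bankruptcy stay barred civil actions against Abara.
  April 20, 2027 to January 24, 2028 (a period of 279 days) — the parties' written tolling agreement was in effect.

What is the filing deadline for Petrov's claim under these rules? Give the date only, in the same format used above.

February 17, 2028

The claim accrued on June 16, 2020 — the later of the April 8, 2017 act and the June 16, 2020 discovery.
6 years from June 16, 2020 is June 16, 2026.
The automatic bankruptcy stay from August 30, 2025 to July 28, 2026 tolled the period for 332 days, extending the deadline to May 14, 2027.
The period was tolled for 279 days by the written tolling agreement (April 20, 2027 to January 24, 2028), pushing the deadline to February 17, 2028.
Although the plaintiff's incapacity ran from January 18, 2022 to July 23, 2022, the stated rules do not make that a tolling event, so it is disregarded.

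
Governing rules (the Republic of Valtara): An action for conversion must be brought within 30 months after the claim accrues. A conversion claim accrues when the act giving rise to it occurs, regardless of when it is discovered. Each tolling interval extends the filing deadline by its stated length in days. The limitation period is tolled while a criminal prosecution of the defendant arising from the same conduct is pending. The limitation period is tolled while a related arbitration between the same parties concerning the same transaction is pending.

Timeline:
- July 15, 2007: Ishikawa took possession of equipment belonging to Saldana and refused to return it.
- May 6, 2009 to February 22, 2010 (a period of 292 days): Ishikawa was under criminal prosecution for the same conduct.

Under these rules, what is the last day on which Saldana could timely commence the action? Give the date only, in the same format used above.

The limitation period began to run on July 15, 2007.
30 months from July 15, 2007 is January 15, 2010.
The pending criminal prosecution from May 6, 2009 to February 22, 2010 tolled the period for 292 days, extending the deadline to November 3, 2010.

November 3, 2010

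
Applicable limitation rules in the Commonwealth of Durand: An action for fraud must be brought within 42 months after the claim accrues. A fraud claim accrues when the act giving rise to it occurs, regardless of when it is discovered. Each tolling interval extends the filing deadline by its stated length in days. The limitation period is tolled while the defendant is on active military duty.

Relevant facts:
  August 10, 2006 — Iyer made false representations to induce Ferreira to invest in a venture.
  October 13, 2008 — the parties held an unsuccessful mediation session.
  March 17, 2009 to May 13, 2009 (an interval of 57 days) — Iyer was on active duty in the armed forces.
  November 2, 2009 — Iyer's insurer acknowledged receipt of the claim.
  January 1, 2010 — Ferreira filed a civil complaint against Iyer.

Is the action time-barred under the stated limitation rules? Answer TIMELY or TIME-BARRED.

The claim accrued on August 10, 2006, when the wrongful act occurred.
Adding the 42 months base period to August 10, 2006 gives a deadline of February 10, 2010, before any tolling.
The defendant's active military service from March 17, 2009 to May 13, 2009 tolled the period for 57 days, extending the deadline to April 8, 2010.
Nothing else in the chronology tolls or restarts the period.
Ferreira filed on January 1, 2010, before the April 8, 2010 deadline, so the action is timely.

TIMELY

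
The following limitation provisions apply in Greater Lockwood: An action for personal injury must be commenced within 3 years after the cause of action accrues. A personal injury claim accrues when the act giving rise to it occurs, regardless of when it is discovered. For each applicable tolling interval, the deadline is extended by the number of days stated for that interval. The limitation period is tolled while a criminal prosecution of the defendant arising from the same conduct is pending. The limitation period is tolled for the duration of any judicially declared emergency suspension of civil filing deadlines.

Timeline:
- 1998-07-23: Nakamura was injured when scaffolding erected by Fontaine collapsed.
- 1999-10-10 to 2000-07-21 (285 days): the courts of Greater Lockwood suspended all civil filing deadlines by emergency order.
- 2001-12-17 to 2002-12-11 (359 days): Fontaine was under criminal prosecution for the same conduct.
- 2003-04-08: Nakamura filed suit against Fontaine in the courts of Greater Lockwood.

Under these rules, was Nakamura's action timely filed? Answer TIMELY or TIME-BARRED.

TIMELY

The claim accrued on 1998-07-23, when the wrongful act occurred.
The untolled deadline — 3 years after 1998-07-23 — is 2001-07-23.
Because the emergency suspension of filing deadlines ran from 1999-10-10 to 2000-07-21, the deadline is extended by 285 days to 2002-05-04.
The pending criminal prosecution from 2001-12-17 to 2002-12-11 tolled the period for 359 days, extending the deadline to 2003-04-28.
The 2003-04-08 filing precedes the 2003-04-28 deadline; the claim is timely.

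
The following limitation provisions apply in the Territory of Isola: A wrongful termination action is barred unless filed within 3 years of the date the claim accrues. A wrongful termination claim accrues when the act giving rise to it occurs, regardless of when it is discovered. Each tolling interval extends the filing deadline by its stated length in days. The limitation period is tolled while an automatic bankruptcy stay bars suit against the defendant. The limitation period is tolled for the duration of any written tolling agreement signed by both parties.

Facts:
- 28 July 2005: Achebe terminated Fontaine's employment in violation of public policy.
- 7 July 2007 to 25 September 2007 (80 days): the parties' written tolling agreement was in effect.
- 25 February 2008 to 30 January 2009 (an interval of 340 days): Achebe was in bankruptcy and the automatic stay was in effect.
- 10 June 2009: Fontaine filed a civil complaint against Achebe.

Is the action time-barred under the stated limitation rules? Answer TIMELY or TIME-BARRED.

The claim accrued on 28 July 2005, when the wrongful act occurred.
Adding the 3 years base period to 28 July 2005 gives a deadline of 28 July 2008, before any tolling.
The period was tolled for 80 days by the written tolling agreement (7 July 2007 to 25 September 2007), pushing the deadline to 16 October 2008.
The period was tolled for 340 days by the automatic bankruptcy stay (25 February 2008 to 30 January 2009), pushing the deadline to 21 September 2009.
Fontaine filed on 10 June 2009, before the 21 September 2009 deadline, so the action is timely.

TIMELY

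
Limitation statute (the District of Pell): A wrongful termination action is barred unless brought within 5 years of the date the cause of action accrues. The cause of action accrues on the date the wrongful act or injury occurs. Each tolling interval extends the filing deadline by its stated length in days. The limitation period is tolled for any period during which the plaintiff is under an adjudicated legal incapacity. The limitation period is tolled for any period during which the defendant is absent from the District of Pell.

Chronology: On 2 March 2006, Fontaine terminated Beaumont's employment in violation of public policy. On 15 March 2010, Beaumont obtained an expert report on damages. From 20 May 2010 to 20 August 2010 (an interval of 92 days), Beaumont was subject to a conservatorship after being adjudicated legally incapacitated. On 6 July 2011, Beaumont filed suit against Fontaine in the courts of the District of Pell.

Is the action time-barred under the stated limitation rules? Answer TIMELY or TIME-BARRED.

TIME-BARRED

The claim accrued on 2 March 2006, when the wrongful act occurred.
Adding the 5 years base period to 2 March 2006 gives a deadline of 2 March 2011, before any tolling.
Because the plaintiff's legal incapacity ran from 20 May 2010 to 20 August 2010, the deadline is extended by 92 days to 2 June 2011.
The other events in the timeline have no effect on the limitation period under the stated rules.
Filing on 6 July 2011 missed the 2 June 2011 deadline — the action is time-barred.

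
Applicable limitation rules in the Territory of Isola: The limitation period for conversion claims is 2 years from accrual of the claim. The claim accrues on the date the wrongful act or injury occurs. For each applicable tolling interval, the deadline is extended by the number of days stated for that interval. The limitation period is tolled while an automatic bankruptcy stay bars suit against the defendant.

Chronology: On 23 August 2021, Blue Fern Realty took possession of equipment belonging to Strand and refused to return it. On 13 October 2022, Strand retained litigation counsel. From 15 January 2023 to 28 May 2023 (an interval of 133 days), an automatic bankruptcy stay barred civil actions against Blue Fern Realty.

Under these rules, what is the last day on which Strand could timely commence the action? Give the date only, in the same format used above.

3 January 2024

The claim accrued on 23 August 2021, the date of the act.
Adding the 2 years base period to 23 August 2021 gives a deadline of 23 August 2023, before any tolling.
The period was tolled for 133 days by the automatic bankruptcy stay (15 January 2023 to 28 May 2023), pushing the deadline to 3 January 2024.
Nothing else in the chronology tolls or restarts the period.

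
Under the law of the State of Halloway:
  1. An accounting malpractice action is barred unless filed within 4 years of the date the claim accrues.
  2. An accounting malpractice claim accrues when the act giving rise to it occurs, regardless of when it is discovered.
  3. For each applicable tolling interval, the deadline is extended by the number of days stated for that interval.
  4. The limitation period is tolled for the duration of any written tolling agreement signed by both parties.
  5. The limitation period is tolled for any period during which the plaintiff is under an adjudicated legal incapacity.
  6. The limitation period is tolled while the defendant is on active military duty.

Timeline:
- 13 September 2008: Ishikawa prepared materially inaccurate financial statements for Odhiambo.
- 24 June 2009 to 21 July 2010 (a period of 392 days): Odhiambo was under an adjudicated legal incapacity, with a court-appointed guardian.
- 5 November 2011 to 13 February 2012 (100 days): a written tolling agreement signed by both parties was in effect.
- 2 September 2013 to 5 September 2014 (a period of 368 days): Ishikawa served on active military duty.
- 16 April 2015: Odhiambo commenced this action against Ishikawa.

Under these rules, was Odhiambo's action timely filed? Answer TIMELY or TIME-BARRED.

TIME-BARRED

The limitation period began to run on 13 September 2008.
The untolled deadline — 4 years after 13 September 2008 — is 13 September 2012.
Because the plaintiff's legal incapacity ran from 24 June 2009 to 21 July 2010, the deadline is extended by 392 days to 10 October 2013.
Because the written tolling agreement ran from 5 November 2011 to 13 February 2012, the deadline is extended by 100 days to 18 January 2014.
The period was tolled for 368 days by the defendant's active military service (2 September 2013 to 5 September 2014), pushing the deadline to 21 January 2015.
The 16 April 2015 filing falls after the 21 January 2015 deadline; the claim is time-barred.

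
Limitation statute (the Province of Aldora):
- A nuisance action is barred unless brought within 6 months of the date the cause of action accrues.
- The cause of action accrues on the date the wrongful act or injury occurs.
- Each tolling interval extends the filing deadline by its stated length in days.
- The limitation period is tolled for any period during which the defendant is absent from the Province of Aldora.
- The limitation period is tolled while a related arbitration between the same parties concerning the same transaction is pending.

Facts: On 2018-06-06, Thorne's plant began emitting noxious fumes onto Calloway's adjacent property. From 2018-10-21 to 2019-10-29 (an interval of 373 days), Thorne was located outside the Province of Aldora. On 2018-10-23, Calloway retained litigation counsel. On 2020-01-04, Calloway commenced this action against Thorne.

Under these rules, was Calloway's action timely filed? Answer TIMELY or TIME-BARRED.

TIME-BARRED

The claim accrued on 2018-06-06, when the wrongful act occurred.
Adding the 6 months base period to 2018-06-06 gives a deadline of 2018-12-06, before any tolling.
The period was tolled for 373 days by the defendant's absence from the jurisdiction (2018-10-21 to 2019-10-29), pushing the deadline to 2019-12-14.
The other events in the timeline have no effect on the limitation period under the stated rules.
Filing on 2020-01-04 missed the 2019-12-14 deadline — the action is time-barred.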